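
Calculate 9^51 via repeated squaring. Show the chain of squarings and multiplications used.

Computing 9^51 by squaring (build up from 9^1; each line after the first costs one multiplication):

9^1 = 9
9^2 = (9^1)^2 = 9^2 = 81
9^3 = 9 * 9^2 = 9 * 81 = 729
9^6 = (9^3)^2 = 729^2 = 531441
9^12 = (9^6)^2 = 531441^2 = 282429536481
9^24 = (9^12)^2 = 282429536481^2 = 79766443076872509863361
9^25 = 9 * 9^24 = 9 * 79766443076872509863361 = 717897987691852588770249
9^50 = (9^25)^2 = 717897987691852588770249^2 = 515377520732011331036461129765621272702107522001
9^51 = 9 * 9^50 = 9 * 515377520732011331036461129765621272702107522001 = 4638397686588101979328150167890591454318967698009

Result: 4638397686588101979328150167890591454318967698009
Multiplications needed: 8 (8 lines after 9^1)

9^51 = 4638397686588101979328150167890591454318967698009. Using exponentiation by squaring, this requires 8 multiplications. The key idea: if the exponent is even, square the half-power; if odd, multiply by the base once.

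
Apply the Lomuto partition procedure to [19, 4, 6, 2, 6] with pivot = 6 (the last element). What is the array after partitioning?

Lomuto partition with pivot = 6:

Initial array: [19, 4, 6, 2, 6]

arr[0]=19 > 6: no swap
arr[1]=4 <= 6: swap with position 0, array becomes [4, 19, 6, 2, 6]
arr[2]=6 <= 6: swap with position 1, array becomes [4, 6, 19, 2, 6]
arr[3]=2 <= 6: swap with position 2, array becomes [4, 6, 2, 19, 6]

Place pivot at position 3: [4, 6, 2, 6, 19]
Pivot position: 3

After partitioning with pivot 6, the array becomes [4, 6, 2, 6, 19]. The pivot is placed at index 3. All elements to the left of the pivot are <= 6, and all elements to the right are > 6.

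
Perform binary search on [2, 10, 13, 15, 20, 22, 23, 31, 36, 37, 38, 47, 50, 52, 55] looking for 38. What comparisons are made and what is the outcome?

Binary search for 38 in [2, 10, 13, 15, 20, 22, 23, 31, 36, 37, 38, 47, 50, 52, 55]:

lo=0, hi=14, mid=7, arr[mid]=31 -> 31 < 38, search right half
lo=8, hi=14, mid=11, arr[mid]=47 -> 47 > 38, search left half
lo=8, hi=10, mid=9, arr[mid]=37 -> 37 < 38, search right half
lo=10, hi=10, mid=10, arr[mid]=38 -> Found target at index 10!

Binary search finds 38 at index 10 after 4 comparisons. The search repeatedly halves the search space by comparing with the middle element.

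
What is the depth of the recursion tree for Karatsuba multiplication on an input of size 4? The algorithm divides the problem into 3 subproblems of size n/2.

For divide and conquer with division factor 2:

Problem sizes at each level:
Level 0: 4
Level 1: 2
Level 2: 1

The root is level 0 and the size-1 base case is level 2 (the tree spans levels 0 through 2, i.e. 3 levels counting the root), so the depth is the number of divisions: log_2(4) = 2

The recursion tree depth is log_2(4) = 2. At each level, the problem size is divided by 2, so it takes 2 divisions to reduce to a base case of size 1. The algorithm makes 3 recursive calls at each level.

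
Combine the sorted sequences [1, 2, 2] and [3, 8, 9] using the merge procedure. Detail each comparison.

Merging process:

Compare 1 vs 3: take 1 from left. Merged: [1]
Compare 2 vs 3: take 2 from left. Merged: [1, 2]
Compare 2 vs 3: take 2 from left. Merged: [1, 2, 2]
Append remaining from right: [3, 8, 9]. Merged: [1, 2, 2, 3, 8, 9]

Final merged array: [1, 2, 2, 3, 8, 9]
Total comparisons: 3

The merged array is [1, 2, 2, 3, 8, 9], requiring 3 comparisons. The merge step runs in O(n) time where n is the total number of elements.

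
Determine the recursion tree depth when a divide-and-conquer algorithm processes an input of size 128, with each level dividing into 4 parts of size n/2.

For divide and conquer with division factor 2:

Problem sizes at each level:
Level 0: 128
Level 1: 64
Level 2: 32
Level 3: 16
Level 4: 8
Level 5: 4
Level 6: 2
Level 7: 1

The root is level 0 and the size-1 base case is level 7 (the tree spans levels 0 through 7, i.e. 8 levels counting the root), so the depth is the number of divisions: log_2(128) = 7

The recursion tree depth is log_2(128) = 7. At each level, the problem size is divided by 2, so it takes 7 divisions to reduce to a base case of size 1. The algorithm makes 4 recursive calls at each level.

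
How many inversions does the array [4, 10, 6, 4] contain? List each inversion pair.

Finding inversions in [4, 10, 6, 4]:

(1, 2): arr[1]=10 > arr[2]=6
(1, 3): arr[1]=10 > arr[3]=4
(2, 3): arr[2]=6 > arr[3]=4

Total inversions: 3

The array has 3 inversion(s): (1,2), (1,3), (2,3). Each pair (i,j) satisfies i < j and arr[i] > arr[j].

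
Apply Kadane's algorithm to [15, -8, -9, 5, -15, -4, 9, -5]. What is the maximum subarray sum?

Using Kadane's algorithm on [15, -8, -9, 5, -15, -4, 9, -5]:

Scanning through the array:
Position 1 (value -8): max_ending_here = 7, max_so_far = 15
Position 2 (value -9): max_ending_here = -2, max_so_far = 15
Position 3 (value 5): max_ending_here = 5, max_so_far = 15
Position 4 (value -15): max_ending_here = -10, max_so_far = 15
Position 5 (value -4): max_ending_here = -4, max_so_far = 15
Position 6 (value 9): max_ending_here = 9, max_so_far = 15
Position 7 (value -5): max_ending_here = 4, max_so_far = 15

Maximum subarray: [15]
Maximum sum: 15

The maximum subarray is [15] with sum 15. This subarray runs from index 0 to index 0.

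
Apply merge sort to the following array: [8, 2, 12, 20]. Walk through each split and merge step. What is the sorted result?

Merge sort trace:

Split: [8, 2, 12, 20] -> [8, 2] and [12, 20]
  Split: [8, 2] -> [8] and [2]
  Merge: [8] + [2] -> [2, 8]
  Split: [12, 20] -> [12] and [20]
  Merge: [12] + [20] -> [12, 20]
Merge: [2, 8] + [12, 20] -> [2, 8, 12, 20]

Final sorted array: [2, 8, 12, 20]

The merge sort proceeds by recursively splitting the array and merging sorted halves.
After all merges, the sorted array is [2, 8, 12, 20].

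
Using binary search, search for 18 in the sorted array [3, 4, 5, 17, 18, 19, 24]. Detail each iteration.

Binary search for 18 in [3, 4, 5, 17, 18, 19, 24]:

lo=0, hi=6, mid=3, arr[mid]=17 -> 17 < 18, search right half
lo=4, hi=6, mid=5, arr[mid]=19 -> 19 > 18, search left half
lo=4, hi=4, mid=4, arr[mid]=18 -> Found target at index 4!

Binary search finds 18 at index 4 after 3 comparisons. The search repeatedly halves the search space by comparing with the middle element.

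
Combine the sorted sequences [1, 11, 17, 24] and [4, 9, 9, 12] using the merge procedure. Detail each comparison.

Merging process:

Compare 1 vs 4: take 1 from left. Merged: [1]
Compare 11 vs 4: take 4 from right. Merged: [1, 4]
Compare 11 vs 9: take 9 from right. Merged: [1, 4, 9]
Compare 11 vs 9: take 9 from right. Merged: [1, 4, 9, 9]
Compare 11 vs 12: take 11 from left. Merged: [1, 4, 9, 9, 11]
Compare 17 vs 12: take 12 from right. Merged: [1, 4, 9, 9, 11, 12]
Append remaining from left: [17, 24]. Merged: [1, 4, 9, 9, 11, 12, 17, 24]

Final merged array: [1, 4, 9, 9, 11, 12, 17, 24]
Total comparisons: 6

The merged array is [1, 4, 9, 9, 11, 12, 17, 24], requiring 6 comparisons. The merge step runs in O(n) time where n is the total number of elements.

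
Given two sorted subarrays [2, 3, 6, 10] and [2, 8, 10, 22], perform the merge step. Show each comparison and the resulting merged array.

Merging process:

Compare 2 vs 2: take 2 from left. Merged: [2]
Compare 3 vs 2: take 2 from right. Merged: [2, 2]
Compare 3 vs 8: take 3 from left. Merged: [2, 2, 3]
Compare 6 vs 8: take 6 from left. Merged: [2, 2, 3, 6]
Compare 10 vs 8: take 8 from right. Merged: [2, 2, 3, 6, 8]
Compare 10 vs 10: take 10 from left. Merged: [2, 2, 3, 6, 8, 10]
Append remaining from right: [10, 22]. Merged: [2, 2, 3, 6, 8, 10, 10, 22]

Final merged array: [2, 2, 3, 6, 8, 10, 10, 22]
Total comparisons: 6

The merged array is [2, 2, 3, 6, 8, 10, 10, 22], requiring 6 comparisons. The merge step runs in O(n) time where n is the total number of elements.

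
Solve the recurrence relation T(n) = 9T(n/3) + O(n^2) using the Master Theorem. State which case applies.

Master Theorem for T(n) = 9T(n/3) + O(n^2):

a = 9, b = 3, c = 2
log_b(a) = log_3(9) = 2.0000

Case 2: c = 2 = log_3(9) = 2.0000
T(n) = O(n^2 log n) = O(n^2 log n)

For T(n) = 9T(n/3) + O(n^2): log_3(9) = 2.0000. This is Case 2 of the Master Theorem (c = log_b(a), equal work at all levels), giving O(n^2 log n).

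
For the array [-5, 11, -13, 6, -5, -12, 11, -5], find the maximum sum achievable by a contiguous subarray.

Using Kadane's algorithm on [-5, 11, -13, 6, -5, -12, 11, -5]:

Scanning through the array:
Position 1 (value 11): max_ending_here = 11, max_so_far = 11
Position 2 (value -13): max_ending_here = -2, max_so_far = 11
Position 3 (value 6): max_ending_here = 6, max_so_far = 11
Position 4 (value -5): max_ending_here = 1, max_so_far = 11
Position 5 (value -12): max_ending_here = -11, max_so_far = 11
Position 6 (value 11): max_ending_here = 11, max_so_far = 11
Position 7 (value -5): max_ending_here = 6, max_so_far = 11

Maximum subarray: [11]
Maximum sum: 11

The maximum subarray is [11] with sum 11. This subarray runs from index 1 to index 1.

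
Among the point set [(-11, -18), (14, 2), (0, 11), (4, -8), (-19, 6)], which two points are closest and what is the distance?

Computing all pairwise distances among 5 points:

d((-11, -18), (14, 2)) = 32.0156
d((-11, -18), (0, 11)) = 31.0161
d((-11, -18), (4, -8)) = 18.0278
d((-11, -18), (-19, 6)) = 25.2982
d((14, 2), (0, 11)) = 16.6433
d((14, 2), (4, -8)) = 14.1421 <-- minimum
d((14, 2), (-19, 6)) = 33.2415
d((0, 11), (4, -8)) = 19.4165
d((0, 11), (-19, 6)) = 19.6469
d((4, -8), (-19, 6)) = 26.9258

Closest pair: (14, 2) and (4, -8) with distance 14.1421

The closest pair is (14, 2) and (4, -8) with Euclidean distance 14.1421. For 5 points, brute-force pairwise comparison is shown above. For large n, the divide-and-conquer algorithm (sort by x, recurse on halves, check the dividing strip) achieves O(n log n).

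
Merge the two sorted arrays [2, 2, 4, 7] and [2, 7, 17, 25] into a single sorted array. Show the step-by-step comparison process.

Merging process:

Compare 2 vs 2: take 2 from left. Merged: [2]
Compare 2 vs 2: take 2 from left. Merged: [2, 2]
Compare 4 vs 2: take 2 from right. Merged: [2, 2, 2]
Compare 4 vs 7: take 4 from left. Merged: [2, 2, 2, 4]
Compare 7 vs 7: take 7 from left. Merged: [2, 2, 2, 4, 7]
Append remaining from right: [7, 17, 25]. Merged: [2, 2, 2, 4, 7, 7, 17, 25]

Final merged array: [2, 2, 2, 4, 7, 7, 17, 25]
Total comparisons: 5

The merged array is [2, 2, 2, 4, 7, 7, 17, 25], requiring 5 comparisons. The merge step runs in O(n) time where n is the total number of elements.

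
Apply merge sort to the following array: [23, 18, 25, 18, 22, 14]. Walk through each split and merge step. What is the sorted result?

Merge sort trace:

Split: [23, 18, 25, 18, 22, 14] -> [23, 18, 25] and [18, 22, 14]
  Split: [23, 18, 25] -> [23] and [18, 25]
    Split: [18, 25] -> [18] and [25]
    Merge: [18] + [25] -> [18, 25]
  Merge: [23] + [18, 25] -> [18, 23, 25]
  Split: [18, 22, 14] -> [18] and [22, 14]
    Split: [22, 14] -> [22] and [14]
    Merge: [22] + [14] -> [14, 22]
  Merge: [18] + [14, 22] -> [14, 18, 22]
Merge: [18, 23, 25] + [14, 18, 22] -> [14, 18, 18, 22, 23, 25]

Final sorted array: [14, 18, 18, 22, 23, 25]

The merge sort proceeds by recursively splitting the array and merging sorted halves.
After all merges, the sorted array is [14, 18, 18, 22, 23, 25].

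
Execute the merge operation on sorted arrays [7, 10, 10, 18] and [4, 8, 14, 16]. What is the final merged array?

Merging process:

Compare 7 vs 4: take 4 from right. Merged: [4]
Compare 7 vs 8: take 7 from left. Merged: [4, 7]
Compare 10 vs 8: take 8 from right. Merged: [4, 7, 8]
Compare 10 vs 14: take 10 from left. Merged: [4, 7, 8, 10]
Compare 10 vs 14: take 10 from left. Merged: [4, 7, 8, 10, 10]
Compare 18 vs 14: take 14 from right. Merged: [4, 7, 8, 10, 10, 14]
Compare 18 vs 16: take 16 from right. Merged: [4, 7, 8, 10, 10, 14, 16]
Append remaining from left: [18]. Merged: [4, 7, 8, 10, 10, 14, 16, 18]

Final merged array: [4, 7, 8, 10, 10, 14, 16, 18]
Total comparisons: 7

The merged array is [4, 7, 8, 10, 10, 14, 16, 18], requiring 7 comparisons. The merge step runs in O(n) time where n is the total number of elements.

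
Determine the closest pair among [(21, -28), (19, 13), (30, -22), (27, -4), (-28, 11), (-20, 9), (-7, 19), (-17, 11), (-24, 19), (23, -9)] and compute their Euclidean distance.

Computing all pairwise distances among 10 points:

d((21, -28), (19, 13)) = 41.0488
d((21, -28), (30, -22)) = 10.8167
d((21, -28), (27, -4)) = 24.7386
d((21, -28), (-28, 11)) = 62.6259
d((21, -28), (-20, 9)) = 55.2268
d((21, -28), (-7, 19)) = 54.7083
d((21, -28), (-17, 11)) = 54.4518
d((21, -28), (-24, 19)) = 65.0692
d((21, -28), (23, -9)) = 19.105
d((19, 13), (30, -22)) = 36.6879
d((19, 13), (27, -4)) = 18.7883
d((19, 13), (-28, 11)) = 47.0425
d((19, 13), (-20, 9)) = 39.2046
d((19, 13), (-7, 19)) = 26.6833
d((19, 13), (-17, 11)) = 36.0555
d((19, 13), (-24, 19)) = 43.4166
d((19, 13), (23, -9)) = 22.3607
d((30, -22), (27, -4)) = 18.2483
d((30, -22), (-28, 11)) = 66.7308
d((30, -22), (-20, 9)) = 58.8303
d((30, -22), (-7, 19)) = 55.2268
d((30, -22), (-17, 11)) = 57.4282
d((30, -22), (-24, 19)) = 67.8012
d((30, -22), (23, -9)) = 14.7648
d((27, -4), (-28, 11)) = 57.0088
d((27, -4), (-20, 9)) = 48.7647
d((27, -4), (-7, 19)) = 41.0488
d((27, -4), (-17, 11)) = 46.4866
d((27, -4), (-24, 19)) = 55.9464
d((27, -4), (23, -9)) = 6.4031
d((-28, 11), (-20, 9)) = 8.2462
d((-28, 11), (-7, 19)) = 22.4722
d((-28, 11), (-17, 11)) = 11.0
d((-28, 11), (-24, 19)) = 8.9443
d((-28, 11), (23, -9)) = 54.7814
d((-20, 9), (-7, 19)) = 16.4012
d((-20, 9), (-17, 11)) = 3.6056 <-- minimum
d((-20, 9), (-24, 19)) = 10.7703
d((-20, 9), (23, -9)) = 46.6154
d((-7, 19), (-17, 11)) = 12.8062
d((-7, 19), (-24, 19)) = 17.0
d((-7, 19), (23, -9)) = 41.0366
d((-17, 11), (-24, 19)) = 10.6301
d((-17, 11), (23, -9)) = 44.7214
d((-24, 19), (23, -9)) = 54.7083

Closest pair: (-20, 9) and (-17, 11) with distance 3.6056

The closest pair is (-20, 9) and (-17, 11) with Euclidean distance 3.6056. For 10 points, brute-force pairwise comparison is shown above. For large n, the divide-and-conquer algorithm (sort by x, recurse on halves, check the dividing strip) achieves O(n log n).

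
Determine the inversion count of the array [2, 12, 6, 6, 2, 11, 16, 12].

Finding inversions in [2, 12, 6, 6, 2, 11, 16, 12]:

(1, 2): arr[1]=12 > arr[2]=6
(1, 3): arr[1]=12 > arr[3]=6
(1, 4): arr[1]=12 > arr[4]=2
(1, 5): arr[1]=12 > arr[5]=11
(2, 4): arr[2]=6 > arr[4]=2
(3, 4): arr[3]=6 > arr[4]=2
(6, 7): arr[6]=16 > arr[7]=12

Total inversions: 7

The array has 7 inversion(s): (1,2), (1,3), (1,4), (1,5), (2,4), (3,4), (6,7). Each pair (i,j) satisfies i < j and arr[i] > arr[j].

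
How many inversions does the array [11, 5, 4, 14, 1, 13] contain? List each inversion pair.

Finding inversions in [11, 5, 4, 14, 1, 13]:

(0, 1): arr[0]=11 > arr[1]=5
(0, 2): arr[0]=11 > arr[2]=4
(0, 4): arr[0]=11 > arr[4]=1
(1, 2): arr[1]=5 > arr[2]=4
(1, 4): arr[1]=5 > arr[4]=1
(2, 4): arr[2]=4 > arr[4]=1
(3, 4): arr[3]=14 > arr[4]=1
(3, 5): arr[3]=14 > arr[5]=13

Total inversions: 8

The array has 8 inversion(s): (0,1), (0,2), (0,4), (1,2), (1,4), (2,4), (3,4), (3,5). Each pair (i,j) satisfies i < j and arr[i] > arr[j].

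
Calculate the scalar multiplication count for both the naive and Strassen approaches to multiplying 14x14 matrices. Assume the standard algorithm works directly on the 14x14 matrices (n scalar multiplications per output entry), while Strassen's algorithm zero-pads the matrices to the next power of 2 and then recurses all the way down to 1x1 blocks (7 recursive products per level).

Matrix multiplication for 14x14 matrices:

Strassen's algorithm requires power-of-2 dimensions. Pad 14x14 to 16x16 (next power of 2).

Standard algorithm: 14^3 = 2744 multiplications
Strassen's algorithm: 7^(log2(16)) = 7^4 = 2401 multiplications
Savings: 2744 - 2401 = 343 multiplications

Standard: 2744 multiplications (14^3). Strassen: 2401 multiplications (7^4, after padding to 16x16). Strassen reduces 8 recursive multiplications to 7 at each level.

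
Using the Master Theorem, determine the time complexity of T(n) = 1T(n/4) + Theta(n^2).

Master Theorem for T(n) = 1T(n/4) + O(n^2):

a = 1, b = 4, c = 2
log_b(a) = log_4(1) = 0.0000

Case 3: c = 2 > log_4(1) = 0.0000
T(n) = O(n^2) = O(n^2)

For T(n) = 1T(n/4) + O(n^2): log_4(1) = 0.0000. This is Case 3 of the Master Theorem (c > log_b(a), work dominated by root), giving O(n^2).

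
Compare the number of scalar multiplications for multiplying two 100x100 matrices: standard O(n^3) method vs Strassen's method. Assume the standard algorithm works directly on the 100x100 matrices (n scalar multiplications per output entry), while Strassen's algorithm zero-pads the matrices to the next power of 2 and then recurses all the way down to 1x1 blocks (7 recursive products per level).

Matrix multiplication for 100x100 matrices:

Strassen's algorithm requires power-of-2 dimensions. Pad 100x100 to 128x128 (next power of 2).

Standard algorithm: 100^3 = 1000000 multiplications
Strassen's algorithm: 7^(log2(128)) = 7^7 = 823543 multiplications
Savings: 1000000 - 823543 = 176457 multiplications

Standard: 1000000 multiplications (100^3). Strassen: 823543 multiplications (7^7, after padding to 128x128). Strassen reduces 8 recursive multiplications to 7 at each level.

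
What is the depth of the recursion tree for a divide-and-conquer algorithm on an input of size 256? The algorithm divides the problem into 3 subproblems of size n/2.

For divide and conquer with division factor 2:

Problem sizes at each level:
Level 0: 256
Level 1: 128
Level 2: 64
Level 3: 32
Level 4: 16
Level 5: 8
Level 6: 4
Level 7: 2
Level 8: 1

The root is level 0 and the size-1 base case is level 8 (the tree spans levels 0 through 8, i.e. 9 levels counting the root), so the depth is the number of divisions: log_2(256) = 8

The recursion tree depth is log_2(256) = 8. At each level, the problem size is divided by 2, so it takes 8 divisions to reduce to a base case of size 1. The algorithm makes 3 recursive calls at each level.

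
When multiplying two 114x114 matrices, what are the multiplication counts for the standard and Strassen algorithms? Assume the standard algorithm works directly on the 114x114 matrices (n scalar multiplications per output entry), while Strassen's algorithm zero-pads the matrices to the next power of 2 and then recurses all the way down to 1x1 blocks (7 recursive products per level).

Matrix multiplication for 114x114 matrices:

Strassen's algorithm requires power-of-2 dimensions. Pad 114x114 to 128x128 (next power of 2).

Standard algorithm: 114^3 = 1481544 multiplications
Strassen's algorithm: 7^(log2(128)) = 7^7 = 823543 multiplications
Savings: 1481544 - 823543 = 658001 multiplications

Standard: 1481544 multiplications (114^3). Strassen: 823543 multiplications (7^7, after padding to 128x128). Strassen reduces 8 recursive multiplications to 7 at each level.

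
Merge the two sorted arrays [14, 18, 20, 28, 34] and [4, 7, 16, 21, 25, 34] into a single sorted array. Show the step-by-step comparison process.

Merging process:

Compare 14 vs 4: take 4 from right. Merged: [4]
Compare 14 vs 7: take 7 from right. Merged: [4, 7]
Compare 14 vs 16: take 14 from left. Merged: [4, 7, 14]
Compare 18 vs 16: take 16 from right. Merged: [4, 7, 14, 16]
Compare 18 vs 21: take 18 from left. Merged: [4, 7, 14, 16, 18]
Compare 20 vs 21: take 20 from left. Merged: [4, 7, 14, 16, 18, 20]
Compare 28 vs 21: take 21 from right. Merged: [4, 7, 14, 16, 18, 20, 21]
Compare 28 vs 25: take 25 from right. Merged: [4, 7, 14, 16, 18, 20, 21, 25]
Compare 28 vs 34: take 28 from left. Merged: [4, 7, 14, 16, 18, 20, 21, 25, 28]
Compare 34 vs 34: take 34 from left. Merged: [4, 7, 14, 16, 18, 20, 21, 25, 28, 34]
Append remaining from right: [34]. Merged: [4, 7, 14, 16, 18, 20, 21, 25, 28, 34, 34]

Final merged array: [4, 7, 14, 16, 18, 20, 21, 25, 28, 34, 34]
Total comparisons: 10

The merged array is [4, 7, 14, 16, 18, 20, 21, 25, 28, 34, 34], requiring 10 comparisons. The merge step runs in O(n) time where n is the total number of elements.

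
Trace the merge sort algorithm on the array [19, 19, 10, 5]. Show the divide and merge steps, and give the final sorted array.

Merge sort trace:

Split: [19, 19, 10, 5] -> [19, 19] and [10, 5]
  Split: [19, 19] -> [19] and [19]
  Merge: [19] + [19] -> [19, 19]
  Split: [10, 5] -> [10] and [5]
  Merge: [10] + [5] -> [5, 10]
Merge: [19, 19] + [5, 10] -> [5, 10, 19, 19]

Final sorted array: [5, 10, 19, 19]

The merge sort proceeds by recursively splitting the array and merging sorted halves.
After all merges, the sorted array is [5, 10, 19, 19].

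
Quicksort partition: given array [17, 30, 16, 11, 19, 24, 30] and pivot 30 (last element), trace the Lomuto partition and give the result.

Lomuto partition with pivot = 30:

Initial array: [17, 30, 16, 11, 19, 24, 30]

arr[0]=17 <= 30: swap with position 0, array becomes [17, 30, 16, 11, 19, 24, 30]
arr[1]=30 <= 30: swap with position 1, array becomes [17, 30, 16, 11, 19, 24, 30]
arr[2]=16 <= 30: swap with position 2, array becomes [17, 30, 16, 11, 19, 24, 30]
arr[3]=11 <= 30: swap with position 3, array becomes [17, 30, 16, 11, 19, 24, 30]
arr[4]=19 <= 30: swap with position 4, array becomes [17, 30, 16, 11, 19, 24, 30]
arr[5]=24 <= 30: swap with position 5, array becomes [17, 30, 16, 11, 19, 24, 30]

Place pivot at position 6: [17, 30, 16, 11, 19, 24, 30]
Pivot position: 6

After partitioning with pivot 30, the array becomes [17, 30, 16, 11, 19, 24, 30]. The pivot is placed at index 6. All elements to the left of the pivot are <= 30, and all elements to the right are > 30.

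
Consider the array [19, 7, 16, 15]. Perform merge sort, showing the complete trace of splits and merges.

Merge sort trace:

Split: [19, 7, 16, 15] -> [19, 7] and [16, 15]
  Split: [19, 7] -> [19] and [7]
  Merge: [19] + [7] -> [7, 19]
  Split: [16, 15] -> [16] and [15]
  Merge: [16] + [15] -> [15, 16]
Merge: [7, 19] + [15, 16] -> [7, 15, 16, 19]

Final sorted array: [7, 15, 16, 19]

The merge sort proceeds by recursively splitting the array and merging sorted halves.
After all merges, the sorted array is [7, 15, 16, 19].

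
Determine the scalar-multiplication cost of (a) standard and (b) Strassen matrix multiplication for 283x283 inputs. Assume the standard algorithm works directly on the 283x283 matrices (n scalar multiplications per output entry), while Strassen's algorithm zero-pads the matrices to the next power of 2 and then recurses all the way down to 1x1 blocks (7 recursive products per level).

Matrix multiplication for 283x283 matrices:

Strassen's algorithm requires power-of-2 dimensions. Pad 283x283 to 512x512 (next power of 2).

Standard algorithm: 283^3 = 22665187 multiplications
Strassen's algorithm: 7^(log2(512)) = 7^9 = 40353607 multiplications
Difference: 22665187 - 40353607 = -17688420 (Strassen uses MORE here due to padding overhead — for small or just-over-power-of-2 n, padding can outweigh the per-level savings)

Standard: 22665187 multiplications (283^3). Strassen: 40353607 multiplications (7^9, after padding to 512x512). Strassen reduces 8 recursive multiplications to 7 at each level.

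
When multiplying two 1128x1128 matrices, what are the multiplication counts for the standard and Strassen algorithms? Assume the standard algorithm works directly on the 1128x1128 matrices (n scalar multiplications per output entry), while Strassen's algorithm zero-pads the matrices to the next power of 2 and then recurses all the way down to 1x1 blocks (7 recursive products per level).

Matrix multiplication for 1128x1128 matrices:

Strassen's algorithm requires power-of-2 dimensions. Pad 1128x1128 to 2048x2048 (next power of 2).

Standard algorithm: 1128^3 = 1435249152 multiplications
Strassen's algorithm: 7^(log2(2048)) = 7^11 = 1977326743 multiplications
Difference: 1435249152 - 1977326743 = -542077591 (Strassen uses MORE here due to padding overhead — for small or just-over-power-of-2 n, padding can outweigh the per-level savings)

Standard: 1435249152 multiplications (1128^3). Strassen: 1977326743 multiplications (7^11, after padding to 2048x2048). Strassen reduces 8 recursive multiplications to 7 at each level.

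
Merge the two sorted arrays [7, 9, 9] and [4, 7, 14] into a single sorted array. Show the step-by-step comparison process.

Merging process:

Compare 7 vs 4: take 4 from right. Merged: [4]
Compare 7 vs 7: take 7 from left. Merged: [4, 7]
Compare 9 vs 7: take 7 from right. Merged: [4, 7, 7]
Compare 9 vs 14: take 9 from left. Merged: [4, 7, 7, 9]
Compare 9 vs 14: take 9 from left. Merged: [4, 7, 7, 9, 9]
Append remaining from right: [14]. Merged: [4, 7, 7, 9, 9, 14]

Final merged array: [4, 7, 7, 9, 9, 14]
Total comparisons: 5

The merged array is [4, 7, 7, 9, 9, 14], requiring 5 comparisons. The merge step runs in O(n) time where n is the total number of elements.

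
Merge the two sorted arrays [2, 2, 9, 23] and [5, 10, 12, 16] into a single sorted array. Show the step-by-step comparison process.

Merging process:

Compare 2 vs 5: take 2 from left. Merged: [2]
Compare 2 vs 5: take 2 from left. Merged: [2, 2]
Compare 9 vs 5: take 5 from right. Merged: [2, 2, 5]
Compare 9 vs 10: take 9 from left. Merged: [2, 2, 5, 9]
Compare 23 vs 10: take 10 from right. Merged: [2, 2, 5, 9, 10]
Compare 23 vs 12: take 12 from right. Merged: [2, 2, 5, 9, 10, 12]
Compare 23 vs 16: take 16 from right. Merged: [2, 2, 5, 9, 10, 12, 16]
Append remaining from left: [23]. Merged: [2, 2, 5, 9, 10, 12, 16, 23]

Final merged array: [2, 2, 5, 9, 10, 12, 16, 23]
Total comparisons: 7

The merged array is [2, 2, 5, 9, 10, 12, 16, 23], requiring 7 comparisons. The merge step runs in O(n) time where n is the total number of elements.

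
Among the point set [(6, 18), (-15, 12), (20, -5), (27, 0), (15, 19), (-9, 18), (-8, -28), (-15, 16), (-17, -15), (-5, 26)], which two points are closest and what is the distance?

Computing all pairwise distances among 10 points:

d((6, 18), (-15, 12)) = 21.8403
d((6, 18), (20, -5)) = 26.9258
d((6, 18), (27, 0)) = 27.6586
d((6, 18), (15, 19)) = 9.0554
d((6, 18), (-9, 18)) = 15.0
d((6, 18), (-8, -28)) = 48.0833
d((6, 18), (-15, 16)) = 21.095
d((6, 18), (-17, -15)) = 40.2244
d((6, 18), (-5, 26)) = 13.6015
d((-15, 12), (20, -5)) = 38.9102
d((-15, 12), (27, 0)) = 43.6807
d((-15, 12), (15, 19)) = 30.8058
d((-15, 12), (-9, 18)) = 8.4853
d((-15, 12), (-8, -28)) = 40.6079
d((-15, 12), (-15, 16)) = 4.0 <-- minimum
d((-15, 12), (-17, -15)) = 27.074
d((-15, 12), (-5, 26)) = 17.2047
d((20, -5), (27, 0)) = 8.6023
d((20, -5), (15, 19)) = 24.5153
d((20, -5), (-9, 18)) = 37.0135
d((20, -5), (-8, -28)) = 36.2353
d((20, -5), (-15, 16)) = 40.8167
d((20, -5), (-17, -15)) = 38.3275
d((20, -5), (-5, 26)) = 39.8246
d((27, 0), (15, 19)) = 22.4722
d((27, 0), (-9, 18)) = 40.2492
d((27, 0), (-8, -28)) = 44.8219
d((27, 0), (-15, 16)) = 44.9444
d((27, 0), (-17, -15)) = 46.4866
d((27, 0), (-5, 26)) = 41.2311
d((15, 19), (-9, 18)) = 24.0208
d((15, 19), (-8, -28)) = 52.3259
d((15, 19), (-15, 16)) = 30.1496
d((15, 19), (-17, -15)) = 46.6905
d((15, 19), (-5, 26)) = 21.1896
d((-9, 18), (-8, -28)) = 46.0109
d((-9, 18), (-15, 16)) = 6.3246
d((-9, 18), (-17, -15)) = 33.9559
d((-9, 18), (-5, 26)) = 8.9443
d((-8, -28), (-15, 16)) = 44.5533
d((-8, -28), (-17, -15)) = 15.8114
d((-8, -28), (-5, 26)) = 54.0833
d((-15, 16), (-17, -15)) = 31.0644
d((-15, 16), (-5, 26)) = 14.1421
d((-17, -15), (-5, 26)) = 42.72

Closest pair: (-15, 12) and (-15, 16) with distance 4.0

The closest pair is (-15, 12) and (-15, 16) with Euclidean distance 4.0. For 10 points, brute-force pairwise comparison is shown above. For large n, the divide-and-conquer algorithm (sort by x, recurse on halves, check the dividing strip) achieves O(n log n).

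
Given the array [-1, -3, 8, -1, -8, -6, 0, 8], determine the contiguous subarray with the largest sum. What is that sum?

Using Kadane's algorithm on [-1, -3, 8, -1, -8, -6, 0, 8]:

Scanning through the array:
Position 1 (value -3): max_ending_here = -3, max_so_far = -1
Position 2 (value 8): max_ending_here = 8, max_so_far = 8
Position 3 (value -1): max_ending_here = 7, max_so_far = 8
Position 4 (value -8): max_ending_here = -1, max_so_far = 8
Position 5 (value -6): max_ending_here = -6, max_so_far = 8
Position 6 (value 0): max_ending_here = 0, max_so_far = 8
Position 7 (value 8): max_ending_here = 8, max_so_far = 8

Maximum subarray: [8]
Maximum sum: 8

The maximum subarray is [8] with sum 8. This subarray runs from index 2 to index 2.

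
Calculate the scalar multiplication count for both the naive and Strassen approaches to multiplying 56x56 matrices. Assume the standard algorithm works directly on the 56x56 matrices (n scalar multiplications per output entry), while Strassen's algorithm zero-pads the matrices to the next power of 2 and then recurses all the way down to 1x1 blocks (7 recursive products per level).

Matrix multiplication for 56x56 matrices:

Strassen's algorithm requires power-of-2 dimensions. Pad 56x56 to 64x64 (next power of 2).

Standard algorithm: 56^3 = 175616 multiplications
Strassen's algorithm: 7^(log2(64)) = 7^6 = 117649 multiplications
Savings: 175616 - 117649 = 57967 multiplications

Standard: 175616 multiplications (56^3). Strassen: 117649 multiplications (7^6, after padding to 64x64). Strassen reduces 8 recursive multiplications to 7 at each level.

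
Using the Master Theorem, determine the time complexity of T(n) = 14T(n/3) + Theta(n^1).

Master Theorem for T(n) = 14T(n/3) + O(n^1):

a = 14, b = 3, c = 1
log_b(a) = log_3(14) = 2.4022

Case 1: c = 1 < log_3(14) = 2.4022
T(n) = O(n^(log_3 14))

For T(n) = 14T(n/3) + O(n^1): log_3(14) = 2.4022. This is Case 1 of the Master Theorem (c < log_b(a), work dominated by leaves), giving O(n^(log_3 14)).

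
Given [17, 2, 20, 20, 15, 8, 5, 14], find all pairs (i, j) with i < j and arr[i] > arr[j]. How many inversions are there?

Finding inversions in [17, 2, 20, 20, 15, 8, 5, 14]:

(0, 1): arr[0]=17 > arr[1]=2
(0, 4): arr[0]=17 > arr[4]=15
(0, 5): arr[0]=17 > arr[5]=8
(0, 6): arr[0]=17 > arr[6]=5
(0, 7): arr[0]=17 > arr[7]=14
(2, 4): arr[2]=20 > arr[4]=15
(2, 5): arr[2]=20 > arr[5]=8
(2, 6): arr[2]=20 > arr[6]=5
(2, 7): arr[2]=20 > arr[7]=14
(3, 4): arr[3]=20 > arr[4]=15
(3, 5): arr[3]=20 > arr[5]=8
(3, 6): arr[3]=20 > arr[6]=5
(3, 7): arr[3]=20 > arr[7]=14
(4, 5): arr[4]=15 > arr[5]=8
(4, 6): arr[4]=15 > arr[6]=5
(4, 7): arr[4]=15 > arr[7]=14
(5, 6): arr[5]=8 > arr[6]=5

Total inversions: 17

The array has 17 inversion(s): (0,1), (0,4), (0,5), (0,6), (0,7), (2,4), (2,5), (2,6), (2,7), (3,4), (3,5), (3,6), (3,7), (4,5), (4,6), (4,7), (5,6). Each pair (i,j) satisfies i < j and arr[i] > arr[j].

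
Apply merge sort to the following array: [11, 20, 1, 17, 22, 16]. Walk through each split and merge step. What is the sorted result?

Merge sort trace:

Split: [11, 20, 1, 17, 22, 16] -> [11, 20, 1] and [17, 22, 16]
  Split: [11, 20, 1] -> [11] and [20, 1]
    Split: [20, 1] -> [20] and [1]
    Merge: [20] + [1] -> [1, 20]
  Merge: [11] + [1, 20] -> [1, 11, 20]
  Split: [17, 22, 16] -> [17] and [22, 16]
    Split: [22, 16] -> [22] and [16]
    Merge: [22] + [16] -> [16, 22]
  Merge: [17] + [16, 22] -> [16, 17, 22]
Merge: [1, 11, 20] + [16, 17, 22] -> [1, 11, 16, 17, 20, 22]

Final sorted array: [1, 11, 16, 17, 20, 22]

The merge sort proceeds by recursively splitting the array and merging sorted halves.
After all merges, the sorted array is [1, 11, 16, 17, 20, 22].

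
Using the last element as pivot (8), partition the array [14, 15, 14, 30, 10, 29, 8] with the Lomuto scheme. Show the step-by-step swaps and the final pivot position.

Lomuto partition with pivot = 8:

Initial array: [14, 15, 14, 30, 10, 29, 8]

arr[0]=14 > 8: no swap
arr[1]=15 > 8: no swap
arr[2]=14 > 8: no swap
arr[3]=30 > 8: no swap
arr[4]=10 > 8: no swap
arr[5]=29 > 8: no swap

Place pivot at position 0: [8, 15, 14, 30, 10, 29, 14]
Pivot position: 0

After partitioning with pivot 8, the array becomes [8, 15, 14, 30, 10, 29, 14]. The pivot is placed at index 0. All elements to the left of the pivot are <= 8, and all elements to the right are > 8.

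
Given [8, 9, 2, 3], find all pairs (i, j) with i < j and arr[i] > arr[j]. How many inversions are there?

Finding inversions in [8, 9, 2, 3]:

(0, 2): arr[0]=8 > arr[2]=2
(0, 3): arr[0]=8 > arr[3]=3
(1, 2): arr[1]=9 > arr[2]=2
(1, 3): arr[1]=9 > arr[3]=3

Total inversions: 4

The array has 4 inversion(s): (0,2), (0,3), (1,2), (1,3). Each pair (i,j) satisfies i < j and arr[i] > arr[j].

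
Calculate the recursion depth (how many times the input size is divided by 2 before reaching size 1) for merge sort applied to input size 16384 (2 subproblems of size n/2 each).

For divide and conquer with division factor 2:

Problem sizes at each level:
Level 0: 16384
Level 1: 8192
Level 2: 4096
Level 3: 2048
Level 4: 1024
Level 5: 512
Level 6: 256
Level 7: 128
Level 8: 64
Level 9: 32
Level 10: 16
Level 11: 8
Level 12: 4
Level 13: 2
Level 14: 1

The root is level 0 and the size-1 base case is level 14 (the tree spans levels 0 through 14, i.e. 15 levels counting the root), so the depth is the number of divisions: log_2(16384) = 14

The recursion tree depth is log_2(16384) = 14. At each level, the problem size is divided by 2, so it takes 14 divisions to reduce to a base case of size 1. The algorithm makes 2 recursive calls at each level.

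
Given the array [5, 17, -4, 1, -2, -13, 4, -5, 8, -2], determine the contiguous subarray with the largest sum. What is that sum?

Using Kadane's algorithm on [5, 17, -4, 1, -2, -13, 4, -5, 8, -2]:

Scanning through the array:
Position 1 (value 17): max_ending_here = 22, max_so_far = 22
Position 2 (value -4): max_ending_here = 18, max_so_far = 22
Position 3 (value 1): max_ending_here = 19, max_so_far = 22
Position 4 (value -2): max_ending_here = 17, max_so_far = 22
Position 5 (value -13): max_ending_here = 4, max_so_far = 22
Position 6 (value 4): max_ending_here = 8, max_so_far = 22
Position 7 (value -5): max_ending_here = 3, max_so_far = 22
Position 8 (value 8): max_ending_here = 11, max_so_far = 22
Position 9 (value -2): max_ending_here = 9, max_so_far = 22

Maximum subarray: [5, 17]
Maximum sum: 22

The maximum subarray is [5, 17] with sum 22. This subarray runs from index 0 to index 1.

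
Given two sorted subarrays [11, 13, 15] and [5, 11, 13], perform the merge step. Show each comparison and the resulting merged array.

Merging process:

Compare 11 vs 5: take 5 from right. Merged: [5]
Compare 11 vs 11: take 11 from left. Merged: [5, 11]
Compare 13 vs 11: take 11 from right. Merged: [5, 11, 11]
Compare 13 vs 13: take 13 from left. Merged: [5, 11, 11, 13]
Compare 15 vs 13: take 13 from right. Merged: [5, 11, 11, 13, 13]
Append remaining from left: [15]. Merged: [5, 11, 11, 13, 13, 15]

Final merged array: [5, 11, 11, 13, 13, 15]
Total comparisons: 5

The merged array is [5, 11, 11, 13, 13, 15], requiring 5 comparisons. The merge step runs in O(n) time where n is the total number of elements.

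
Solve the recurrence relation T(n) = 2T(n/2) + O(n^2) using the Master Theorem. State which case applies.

Master Theorem for T(n) = 2T(n/2) + O(n^2):

a = 2, b = 2, c = 2
log_b(a) = log_2(2) = 1.0000

Case 3: c = 2 > log_2(2) = 1.0000
T(n) = O(n^2) = O(n^2)

For T(n) = 2T(n/2) + O(n^2): log_2(2) = 1.0000. This is Case 3 of the Master Theorem (c > log_b(a), work dominated by root), giving O(n^2).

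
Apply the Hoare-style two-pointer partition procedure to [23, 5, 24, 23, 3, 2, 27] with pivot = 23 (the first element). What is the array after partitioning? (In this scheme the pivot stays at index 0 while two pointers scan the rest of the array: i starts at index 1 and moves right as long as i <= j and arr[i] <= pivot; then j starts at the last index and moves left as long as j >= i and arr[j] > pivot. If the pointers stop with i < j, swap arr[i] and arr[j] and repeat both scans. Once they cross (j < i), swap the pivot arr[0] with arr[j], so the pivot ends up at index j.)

Hoare-style two-pointer partition with pivot = 23:

Initial array: [23, 5, 24, 23, 3, 2, 27]

Pointers start at i = 1, j = 6.
i stops at index 2 (arr[2]=24 > 23), j stops at index 5 (arr[5]=2 <= 23): swap arr[2] and arr[5], array becomes [23, 5, 2, 23, 3, 24, 27]
i ends at 5, j ends at 4: the pointers have crossed (j < i), so scanning stops.

Swap pivot arr[0] with arr[4] to place pivot at position 4: [3, 5, 2, 23, 23, 24, 27]
Pivot position: 4

After partitioning with pivot 23, the array becomes [3, 5, 2, 23, 23, 24, 27]. The pivot is placed at index 4. All elements to the left of the pivot are <= 23, and all elements to the right are > 23.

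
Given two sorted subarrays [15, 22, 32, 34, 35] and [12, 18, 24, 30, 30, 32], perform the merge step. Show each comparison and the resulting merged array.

Merging process:

Compare 15 vs 12: take 12 from right. Merged: [12]
Compare 15 vs 18: take 15 from left. Merged: [12, 15]
Compare 22 vs 18: take 18 from right. Merged: [12, 15, 18]
Compare 22 vs 24: take 22 from left. Merged: [12, 15, 18, 22]
Compare 32 vs 24: take 24 from right. Merged: [12, 15, 18, 22, 24]
Compare 32 vs 30: take 30 from right. Merged: [12, 15, 18, 22, 24, 30]
Compare 32 vs 30: take 30 from right. Merged: [12, 15, 18, 22, 24, 30, 30]
Compare 32 vs 32: take 32 from left. Merged: [12, 15, 18, 22, 24, 30, 30, 32]
Compare 34 vs 32: take 32 from right. Merged: [12, 15, 18, 22, 24, 30, 30, 32, 32]
Append remaining from left: [34, 35]. Merged: [12, 15, 18, 22, 24, 30, 30, 32, 32, 34, 35]

Final merged array: [12, 15, 18, 22, 24, 30, 30, 32, 32, 34, 35]
Total comparisons: 9

The merged array is [12, 15, 18, 22, 24, 30, 30, 32, 32, 34, 35], requiring 9 comparisons. The merge step runs in O(n) time where n is the total number of elements.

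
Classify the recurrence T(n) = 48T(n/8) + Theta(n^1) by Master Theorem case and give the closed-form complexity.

Master Theorem for T(n) = 48T(n/8) + O(n^1):

a = 48, b = 8, c = 1
log_b(a) = log_8(48) = 1.8617

Case 1: c = 1 < log_8(48) = 1.8617
T(n) = O(n^(log_8 48))

For T(n) = 48T(n/8) + O(n^1): log_8(48) = 1.8617. This is Case 1 of the Master Theorem (c < log_b(a), work dominated by leaves), giving O(n^(log_8 48)).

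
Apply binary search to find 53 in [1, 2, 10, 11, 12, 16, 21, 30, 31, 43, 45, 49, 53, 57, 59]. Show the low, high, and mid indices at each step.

Binary search for 53 in [1, 2, 10, 11, 12, 16, 21, 30, 31, 43, 45, 49, 53, 57, 59]:

lo=0, hi=14, mid=7, arr[mid]=30 -> 30 < 53, search right half
lo=8, hi=14, mid=11, arr[mid]=49 -> 49 < 53, search right half
lo=12, hi=14, mid=13, arr[mid]=57 -> 57 > 53, search left half
lo=12, hi=12, mid=12, arr[mid]=53 -> Found target at index 12!

Binary search finds 53 at index 12 after 4 comparisons. The search repeatedly halves the search space by comparing with the middle element.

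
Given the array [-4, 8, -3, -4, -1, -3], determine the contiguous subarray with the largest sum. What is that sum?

Using Kadane's algorithm on [-4, 8, -3, -4, -1, -3]:

Scanning through the array:
Position 1 (value 8): max_ending_here = 8, max_so_far = 8
Position 2 (value -3): max_ending_here = 5, max_so_far = 8
Position 3 (value -4): max_ending_here = 1, max_so_far = 8
Position 4 (value -1): max_ending_here = 0, max_so_far = 8
Position 5 (value -3): max_ending_here = -3, max_so_far = 8

Maximum subarray: [8]
Maximum sum: 8

The maximum subarray is [8] with sum 8. This subarray runs from index 1 to index 1.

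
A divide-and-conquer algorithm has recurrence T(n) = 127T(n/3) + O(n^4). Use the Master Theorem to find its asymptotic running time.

Master Theorem for T(n) = 127T(n/3) + O(n^4):

a = 127, b = 3, c = 4
log_b(a) = log_3(127) = 4.4094

Case 1: c = 4 < log_3(127) = 4.4094
T(n) = O(n^(log_3 127))

For T(n) = 127T(n/3) + O(n^4): log_3(127) = 4.4094. This is Case 1 of the Master Theorem (c < log_b(a), work dominated by leaves), giving O(n^(log_3 127)).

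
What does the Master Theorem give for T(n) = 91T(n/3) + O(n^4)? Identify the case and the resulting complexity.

Master Theorem for T(n) = 91T(n/3) + O(n^4):

a = 91, b = 3, c = 4
log_b(a) = log_3(91) = 4.1060

Case 1: c = 4 < log_3(91) = 4.1060
T(n) = O(n^(log_3 91))

For T(n) = 91T(n/3) + O(n^4): log_3(91) = 4.1060. This is Case 1 of the Master Theorem (c < log_b(a), work dominated by leaves), giving O(n^(log_3 91)).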